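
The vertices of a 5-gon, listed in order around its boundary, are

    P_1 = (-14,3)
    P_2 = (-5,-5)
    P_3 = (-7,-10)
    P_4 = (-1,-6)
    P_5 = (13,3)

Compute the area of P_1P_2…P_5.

Apply Gauss's area formula: 2A = Σ (x_i·y_{i+1} − x_{i+1}·y_i), indices taken mod 5.
Σ = (85) + (15) + (32) + (75) + (81) = 288
Area = |Σ|/2 = 144.

144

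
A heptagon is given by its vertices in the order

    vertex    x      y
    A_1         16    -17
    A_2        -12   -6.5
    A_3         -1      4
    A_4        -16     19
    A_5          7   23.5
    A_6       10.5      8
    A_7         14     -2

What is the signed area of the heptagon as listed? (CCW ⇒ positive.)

-678.125

Apply the shoelace (surveyor's) formula: 2A = Σ (x_i·y_{i+1} − x_{i+1}·y_i), indices taken mod 7.
A_1→A_2: (16)(-6.5) − (-12)(-17) = -308
A_2→A_3: (-12)(4) − (-1)(-6.5) = -54.5
A_3→A_4: (-1)(19) − (-16)(4) = 45
A_4→A_5: (-16)(23.5) − (7)(19) = -509
A_5→A_6: (7)(8) − (10.5)(23.5) = -190.75
A_6→A_7: (10.5)(-2) − (14)(8) = -133
A_7→A_1: (14)(-17) − (16)(-2) = -206
Σ = -1356.25
Signed area = Σ/2 = -678.125 (negative ⇒ clockwise traversal).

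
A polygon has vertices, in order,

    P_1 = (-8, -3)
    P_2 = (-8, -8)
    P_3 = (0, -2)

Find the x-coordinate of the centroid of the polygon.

Apply the shoelace (surveyor's) formula. First the cross-terms c_i = x_i·y_{i+1} − x_{i+1}·y_i:
  40, 16, -16  ⇒  2A = 40, A = 20.
Then Σ (x_i + x_{i+1})·c_i = -640, so x̄ = -640 / (6·20) = -16/3.

-16/3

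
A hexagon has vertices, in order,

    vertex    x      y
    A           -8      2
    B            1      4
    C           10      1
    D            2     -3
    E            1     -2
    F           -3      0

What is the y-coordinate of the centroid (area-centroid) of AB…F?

55/59

Apply Gauss's area formula. First the cross-terms c_i = x_i·y_{i+1} − x_{i+1}·y_i:
  -34, -39, -32, -1, -6, -6  ⇒  2A = -118, A = -59.
Then Σ (y_i + y_{i+1})·c_i = -330, so ȳ = -330 / (6·(-59)) = 55/59.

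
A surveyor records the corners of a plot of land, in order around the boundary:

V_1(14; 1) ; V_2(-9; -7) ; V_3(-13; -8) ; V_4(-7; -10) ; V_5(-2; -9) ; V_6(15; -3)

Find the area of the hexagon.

103.5

Σ = (-89) + (-19) + (74) + (43) + (141) + (57) = 207
Area = |Σ|/2 = 103.5.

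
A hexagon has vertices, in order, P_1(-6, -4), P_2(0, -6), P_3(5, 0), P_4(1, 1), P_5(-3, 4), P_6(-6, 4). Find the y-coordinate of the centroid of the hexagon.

Apply the shoelace formula. First the cross-terms c_i = x_i·y_{i+1} − x_{i+1}·y_i:
  36, 30, 5, 7, 12, 48  ⇒  2A = 138, A = 69.
Then Σ (y_i + y_{i+1})·c_i = -404, so ȳ = -404 / (6·69) = -202/207.

-202/207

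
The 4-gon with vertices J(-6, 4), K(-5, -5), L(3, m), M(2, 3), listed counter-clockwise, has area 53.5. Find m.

Write out the shoelace sum; only the two edges meeting at L involve m:
2·Area = [((-5)·m − 3·(-5)) + (3·3 − 2·m)] + 76
       = -7·m + 100 = 107
⇒ m = -1.

-1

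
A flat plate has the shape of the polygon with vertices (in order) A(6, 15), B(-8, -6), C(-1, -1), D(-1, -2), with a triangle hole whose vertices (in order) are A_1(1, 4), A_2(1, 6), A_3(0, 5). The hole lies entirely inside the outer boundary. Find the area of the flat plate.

41

Outer boundary:
Apply the surveyor's formula: 2A = Σ (x_i·y_{i+1} − x_{i+1}·y_i), indices taken mod 4.
Cross-terms: 84, 2, 1, -3  ⇒  Σ = 84
Area = |Σ|/2 = 42.
Hole:
Apply the shoelace (surveyor's) formula: 2A = Σ (x_i·y_{i+1} − x_{i+1}·y_i), indices taken mod 3.
Σ = (2) + (5) + (-5) = 2
Area = |Σ|/2 = 1.
Net area = 42 − 1 = 41.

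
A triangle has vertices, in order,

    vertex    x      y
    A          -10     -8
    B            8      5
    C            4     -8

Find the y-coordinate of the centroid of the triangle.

Apply the shoelace formula. First the cross-terms c_i = x_i·y_{i+1} − x_{i+1}·y_i:
  14, -84, -112  ⇒  2A = -182, A = -91.
Then Σ (y_i + y_{i+1})·c_i = 2002, so ȳ = 2002 / (6·(-91)) = -11/3.

-11/3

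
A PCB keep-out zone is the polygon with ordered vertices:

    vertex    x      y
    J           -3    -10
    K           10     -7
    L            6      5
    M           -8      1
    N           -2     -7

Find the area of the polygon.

Apply the surveyor's formula: 2A = Σ (x_i·y_{i+1} − x_{i+1}·y_i), indices taken mod 5.
J→K: (-3)(-7) − (10)(-10) = 121
K→L: (10)(5) − (6)(-7) = 92
L→M: (6)(1) − (-8)(5) = 46
M→N: (-8)(-7) − (-2)(1) = 58
N→J: (-2)(-10) − (-3)(-7) = -1
Σ = 316
Area = |Σ|/2 = 158.

158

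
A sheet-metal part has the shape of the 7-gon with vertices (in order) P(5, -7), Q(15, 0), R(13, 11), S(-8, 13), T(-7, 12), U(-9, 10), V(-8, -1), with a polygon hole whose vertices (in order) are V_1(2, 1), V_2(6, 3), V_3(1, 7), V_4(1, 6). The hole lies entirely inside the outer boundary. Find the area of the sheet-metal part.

Outer boundary:
Apply the surveyor's formula: 2A = Σ (x_i·y_{i+1} − x_{i+1}·y_i), indices taken mod 7.
Σ = (105) + (165) + (257) + (-5) + (38) + (89) + (61) = 710
Area = |Σ|/2 = 355.
Hole:
Apply the surveyor's formula: 2A = Σ (x_i·y_{i+1} − x_{i+1}·y_i), indices taken mod 4.
Σ = (0) + (39) + (-1) + (-11) = 27
Area = |Σ|/2 = 13.5.
Net area = 355 − 13.5 = 341.5.

341.5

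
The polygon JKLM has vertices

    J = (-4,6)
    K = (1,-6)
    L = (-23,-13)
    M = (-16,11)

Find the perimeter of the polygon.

|JK| = √((5)² + (-12)²) = √169 = 13
|KL| = √((-24)² + (-7)²) = √625 = 25
|LM| = √((7)² + (24)²) = √625 = 25
|MJ| = √((12)² + (-5)²) = √169 = 13
Perimeter = 13 + 25 + 25 + 13 = 76.

76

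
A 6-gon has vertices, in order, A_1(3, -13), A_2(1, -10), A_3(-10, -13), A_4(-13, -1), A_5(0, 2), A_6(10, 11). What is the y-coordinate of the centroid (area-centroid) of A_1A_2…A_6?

Apply the surveyor's formula. First the cross-terms c_i = x_i·y_{i+1} − x_{i+1}·y_i:
  -17, -113, -159, -26, -20, -163  ⇒  2A = -498, A = -249.
Then Σ (y_i + y_{i+1})·c_i = 5256, so ȳ = 5256 / (6·(-249)) = -292/83.

-292/83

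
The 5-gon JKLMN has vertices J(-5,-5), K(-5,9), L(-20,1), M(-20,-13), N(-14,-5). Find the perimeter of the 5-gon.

64

|JK| = √((0)² + (14)²) = √196 = 14
|KL| = √((-15)² + (-8)²) = √289 = 17
|LM| = √((0)² + (-14)²) = √196 = 14
|MN| = √((6)² + (8)²) = √100 = 10
|NJ| = √((9)² + (0)²) = √81 = 9
Perimeter = 14 + 17 + 14 + 10 + 9 = 64.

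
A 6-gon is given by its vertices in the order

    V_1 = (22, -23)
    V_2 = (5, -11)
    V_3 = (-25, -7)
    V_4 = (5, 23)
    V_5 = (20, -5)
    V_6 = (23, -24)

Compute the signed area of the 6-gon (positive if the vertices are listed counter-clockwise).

Cross-terms: -127, -310, -540, -485, -365, -1  ⇒  Σ = -1828
Signed area = Σ/2 = -914 (negative ⇒ clockwise traversal).

-914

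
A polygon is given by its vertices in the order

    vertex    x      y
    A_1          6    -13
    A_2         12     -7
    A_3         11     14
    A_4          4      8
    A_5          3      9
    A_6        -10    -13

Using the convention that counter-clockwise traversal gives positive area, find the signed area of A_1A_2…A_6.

Cross-terms: 114, 245, 32, 12, 51, 208  ⇒  Σ = 662
Signed area = Σ/2 = 331 (positive ⇒ counter-clockwise traversal).

331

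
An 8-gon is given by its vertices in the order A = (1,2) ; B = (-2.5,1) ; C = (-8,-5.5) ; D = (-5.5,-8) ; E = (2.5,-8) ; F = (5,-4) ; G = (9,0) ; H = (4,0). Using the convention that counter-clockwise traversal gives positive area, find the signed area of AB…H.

Apply Gauss's area formula: 2A = Σ (x_i·y_{i+1} − x_{i+1}·y_i), indices taken mod 8.
A→B: (1)(1) − (-2.5)(2) = 6
B→C: (-2.5)(-5.5) − (-8)(1) = 21.75
C→D: (-8)(-8) − (-5.5)(-5.5) = 33.75
D→E: (-5.5)(-8) − (2.5)(-8) = 64
E→F: (2.5)(-4) − (5)(-8) = 30
F→G: (5)(0) − (9)(-4) = 36
G→H: (9)(0) − (4)(0) = 0
H→A: (4)(2) − (1)(0) = 8
Σ = 199.5
Signed area = Σ/2 = 99.75 (positive ⇒ counter-clockwise traversal).

99.75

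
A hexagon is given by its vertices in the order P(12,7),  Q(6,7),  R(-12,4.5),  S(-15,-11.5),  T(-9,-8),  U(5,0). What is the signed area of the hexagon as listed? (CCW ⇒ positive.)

225

Cross-terms: 42, 111, 205.5, 16.5, 40, 35  ⇒  Σ = 450
Signed area = Σ/2 = 225 (positive ⇒ counter-clockwise traversal).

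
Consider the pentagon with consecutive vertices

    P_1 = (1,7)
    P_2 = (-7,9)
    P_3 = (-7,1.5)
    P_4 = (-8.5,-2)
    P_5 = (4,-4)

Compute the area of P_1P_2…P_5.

105.625

Apply the surveyor's formula: 2A = Σ (x_i·y_{i+1} − x_{i+1}·y_i), indices taken mod 5.
Cross-terms: 58, 52.5, 26.75, 42, 32  ⇒  Σ = 211.25
Area = |Σ|/2 = 105.625.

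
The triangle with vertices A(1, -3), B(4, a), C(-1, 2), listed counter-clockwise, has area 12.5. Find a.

The doubled signed area Σ (x_i y_{i+1} − x_{i+1} y_i) is linear in a.
With a=0 it equals 21; the coefficient of a is 2 (from the two edges through B).
So 2·a + 21 = 2·12.5 = 25 ⇒ a = 2.

2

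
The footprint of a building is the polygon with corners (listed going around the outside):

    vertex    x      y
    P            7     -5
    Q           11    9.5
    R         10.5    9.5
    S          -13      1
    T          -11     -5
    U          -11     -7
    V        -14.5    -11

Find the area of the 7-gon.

Apply the surveyor's formula: 2A = Σ (x_i·y_{i+1} − x_{i+1}·y_i), indices taken mod 7.
Σ = (121.5) + (4.75) + (134) + (76) + (22) + (19.5) + (149.5) = 527.25
Area = |Σ|/2 = 263.625.

263.625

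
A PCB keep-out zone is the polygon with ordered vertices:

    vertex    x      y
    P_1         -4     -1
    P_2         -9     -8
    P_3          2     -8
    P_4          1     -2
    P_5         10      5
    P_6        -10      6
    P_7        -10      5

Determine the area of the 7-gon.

Apply the shoelace formula: 2A = Σ (x_i·y_{i+1} − x_{i+1}·y_i), indices taken mod 7.
Σ = (23) + (88) + (4) + (25) + (110) + (10) + (30) = 290
Area = |Σ|/2 = 145.

145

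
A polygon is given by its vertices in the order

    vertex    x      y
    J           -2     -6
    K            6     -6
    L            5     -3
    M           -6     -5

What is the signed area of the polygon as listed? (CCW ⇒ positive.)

21.5

Apply Gauss's area formula: 2A = Σ (x_i·y_{i+1} − x_{i+1}·y_i), indices taken mod 4.
Σ = (48) + (12) + (-43) + (26) = 43
Signed area = Σ/2 = 21.5 (positive ⇒ counter-clockwise traversal).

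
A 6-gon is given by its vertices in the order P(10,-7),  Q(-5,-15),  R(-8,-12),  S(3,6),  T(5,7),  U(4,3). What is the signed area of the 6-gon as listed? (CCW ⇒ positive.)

Cross-terms: -185, -60, -12, -9, -13, -58  ⇒  Σ = -337
Signed area = Σ/2 = -168.5 (negative ⇒ clockwise traversal).

-168.5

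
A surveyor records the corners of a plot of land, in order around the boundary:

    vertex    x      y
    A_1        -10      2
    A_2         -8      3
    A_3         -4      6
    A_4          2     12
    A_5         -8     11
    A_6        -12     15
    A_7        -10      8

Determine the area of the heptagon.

67

Apply the shoelace (surveyor's) formula: 2A = Σ (x_i·y_{i+1} − x_{i+1}·y_i), indices taken mod 7.
Σ = (-14) + (-36) + (-60) + (118) + (12) + (54) + (60) = 134
Area = |Σ|/2 = 67.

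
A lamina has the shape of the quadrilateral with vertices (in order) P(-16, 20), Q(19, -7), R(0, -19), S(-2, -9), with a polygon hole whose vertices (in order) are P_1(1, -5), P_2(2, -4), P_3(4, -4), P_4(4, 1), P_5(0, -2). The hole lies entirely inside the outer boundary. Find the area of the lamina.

Outer boundary:
Apply Gauss's area formula: 2A = Σ (x_i·y_{i+1} − x_{i+1}·y_i), indices taken mod 4.
Cross-terms: -268, -361, -38, -184  ⇒  Σ = -851
Area = |Σ|/2 = 425.5.
Hole:
Σ = (6) + (8) + (20) + (-8) + (2) = 28
Area = |Σ|/2 = 14.
Net area = 425.5 − 14 = 411.5.

411.5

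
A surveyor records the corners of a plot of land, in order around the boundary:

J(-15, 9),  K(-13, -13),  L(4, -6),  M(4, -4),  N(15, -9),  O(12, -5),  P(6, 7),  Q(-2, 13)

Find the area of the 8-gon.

445

Σ = (312) + (130) + (8) + (24) + (33) + (114) + (92) + (177) = 890
Area = |Σ|/2 = 445.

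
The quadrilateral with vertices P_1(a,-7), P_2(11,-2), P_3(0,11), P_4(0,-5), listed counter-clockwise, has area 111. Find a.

The doubled signed area Σ (x_i y_{i+1} − x_{i+1} y_i) is linear in a.
With a=0 it equals 198; the coefficient of a is 3 (from the two edges through P_1).
So 3·a + 198 = 2·111 = 222 ⇒ a = 8.

8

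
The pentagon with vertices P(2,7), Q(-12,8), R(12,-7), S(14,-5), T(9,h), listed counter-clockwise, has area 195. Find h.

13

The doubled signed area Σ (x_i y_{i+1} − x_{i+1} y_i) is linear in h.
With h=0 it equals 234; the coefficient of h is 12 (from the two edges through T).
So 12·h + 234 = 2·195 = 390 ⇒ h = 13.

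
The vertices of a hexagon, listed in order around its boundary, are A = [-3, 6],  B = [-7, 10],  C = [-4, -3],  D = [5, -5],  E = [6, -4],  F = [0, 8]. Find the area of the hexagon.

95

Apply the shoelace formula: 2A = Σ (x_i·y_{i+1} − x_{i+1}·y_i), indices taken mod 6.
Σ = (12) + (61) + (35) + (10) + (48) + (24) = 190
Area = |Σ|/2 = 95.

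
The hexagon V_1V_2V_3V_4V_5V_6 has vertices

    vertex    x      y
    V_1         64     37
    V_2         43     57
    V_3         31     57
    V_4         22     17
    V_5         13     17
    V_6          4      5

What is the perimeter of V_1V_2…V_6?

174

|V_1V_2| = √((-21)² + (20)²) = √841 = 29
|V_2V_3| = √((-12)² + (0)²) = √144 = 12
|V_3V_4| = √((-9)² + (-40)²) = √1681 = 41
|V_4V_5| = √((-9)² + (0)²) = √81 = 9
|V_5V_6| = √((-9)² + (-12)²) = √225 = 15
|V_6V_1| = √((60)² + (32)²) = √4624 = 68
Perimeter = 29 + 12 + 41 + 9 + 15 + 68 = 174.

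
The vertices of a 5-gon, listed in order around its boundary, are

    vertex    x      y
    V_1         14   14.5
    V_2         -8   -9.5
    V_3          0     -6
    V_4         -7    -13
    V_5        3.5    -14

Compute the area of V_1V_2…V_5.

Apply the shoelace formula: 2A = Σ (x_i·y_{i+1} − x_{i+1}·y_i), indices taken mod 5.
Cross-terms: -17, 48, -42, 143.5, 246.75  ⇒  Σ = 379.25
Area = |Σ|/2 = 189.625.

189.625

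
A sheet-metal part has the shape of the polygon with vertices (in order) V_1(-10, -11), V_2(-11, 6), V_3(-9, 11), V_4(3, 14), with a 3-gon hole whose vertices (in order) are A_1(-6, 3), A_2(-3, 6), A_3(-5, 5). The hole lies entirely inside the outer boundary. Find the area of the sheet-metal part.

Outer boundary:
Apply the shoelace (surveyor's) formula: 2A = Σ (x_i·y_{i+1} − x_{i+1}·y_i), indices taken mod 4.
Σ = (-181) + (-67) + (-159) + (107) = -300
Area = |Σ|/2 = 150.
Hole:
Cross-terms: -27, 15, 15  ⇒  Σ = 3
Area = |Σ|/2 = 1.5.
Net area = 150 − 1.5 = 148.5.

148.5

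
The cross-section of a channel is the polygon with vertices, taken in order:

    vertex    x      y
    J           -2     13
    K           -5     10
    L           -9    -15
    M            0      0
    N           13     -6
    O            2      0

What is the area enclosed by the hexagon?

Σ = (45) + (165) + (0) + (0) + (12) + (26) = 248
Area = |Σ|/2 = 124.

124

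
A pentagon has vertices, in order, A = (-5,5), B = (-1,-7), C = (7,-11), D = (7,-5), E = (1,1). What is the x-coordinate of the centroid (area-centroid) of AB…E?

Apply the surveyor's formula. First the cross-terms c_i = x_i·y_{i+1} − x_{i+1}·y_i:
  40, 60, 42, 12, 10  ⇒  2A = 164, A = 82.
Then Σ (x_i + x_{i+1})·c_i = 764, so x̄ = 764 / (6·82) = 191/123.

191/123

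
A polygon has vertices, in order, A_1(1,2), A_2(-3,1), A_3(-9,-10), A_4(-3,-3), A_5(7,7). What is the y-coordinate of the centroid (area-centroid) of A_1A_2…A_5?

Apply the shoelace formula. First the cross-terms c_i = x_i·y_{i+1} − x_{i+1}·y_i:
  7, 39, -3, 0, 7  ⇒  2A = 50, A = 25.
Then Σ (y_i + y_{i+1})·c_i = -228, so ȳ = -228 / (6·25) = -1.52.

-1.52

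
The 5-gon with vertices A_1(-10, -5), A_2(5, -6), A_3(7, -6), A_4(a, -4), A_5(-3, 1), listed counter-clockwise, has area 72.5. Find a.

9

The doubled signed area Σ (x_i y_{i+1} − x_{i+1} y_i) is linear in a.
With a=0 it equals 82; the coefficient of a is 7 (from the two edges through A_4).
So 7·a + 82 = 2·72.5 = 145 ⇒ a = 9.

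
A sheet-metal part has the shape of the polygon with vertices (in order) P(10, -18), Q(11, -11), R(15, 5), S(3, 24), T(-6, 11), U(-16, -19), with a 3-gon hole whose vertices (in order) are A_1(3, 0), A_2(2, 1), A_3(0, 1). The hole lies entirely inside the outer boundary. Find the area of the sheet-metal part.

798

Outer boundary:
Apply Gauss's area formula: 2A = Σ (x_i·y_{i+1} − x_{i+1}·y_i), indices taken mod 6.
Σ = (88) + (220) + (345) + (177) + (290) + (478) = 1598
Area = |Σ|/2 = 799.
Hole:
Apply the shoelace formula: 2A = Σ (x_i·y_{i+1} − x_{i+1}·y_i), indices taken mod 3.
Σ = (3) + (2) + (-3) = 2
Area = |Σ|/2 = 1.
Net area = 799 − 1 = 798.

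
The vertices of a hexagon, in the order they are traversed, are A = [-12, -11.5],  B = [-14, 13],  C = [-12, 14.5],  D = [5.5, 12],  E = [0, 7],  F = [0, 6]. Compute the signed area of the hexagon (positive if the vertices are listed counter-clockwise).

Apply the shoelace formula: 2A = Σ (x_i·y_{i+1} − x_{i+1}·y_i), indices taken mod 6.
Σ = (-317) + (-47) + (-223.75) + (38.5) + (0) + (72) = -477.25
Signed area = Σ/2 = -238.625 (negative ⇒ clockwise traversal).

-238.625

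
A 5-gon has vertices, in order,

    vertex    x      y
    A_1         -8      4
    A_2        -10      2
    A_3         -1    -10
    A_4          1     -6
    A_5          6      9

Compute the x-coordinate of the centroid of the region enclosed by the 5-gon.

Apply the shoelace (surveyor's) formula. First the cross-terms c_i = x_i·y_{i+1} − x_{i+1}·y_i:
  24, 102, 16, 45, 96  ⇒  2A = 283, A = 141.5.
Then Σ (x_i + x_{i+1})·c_i = -1431, so x̄ = -1431 / (6·141.5) = -477/283.

-477/283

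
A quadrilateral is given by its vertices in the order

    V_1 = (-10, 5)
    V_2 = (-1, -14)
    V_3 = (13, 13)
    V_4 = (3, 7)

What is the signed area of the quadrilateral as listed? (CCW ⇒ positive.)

Σ = (145) + (169) + (52) + (85) = 451
Signed area = Σ/2 = 225.5 (positive ⇒ counter-clockwise traversal).

225.5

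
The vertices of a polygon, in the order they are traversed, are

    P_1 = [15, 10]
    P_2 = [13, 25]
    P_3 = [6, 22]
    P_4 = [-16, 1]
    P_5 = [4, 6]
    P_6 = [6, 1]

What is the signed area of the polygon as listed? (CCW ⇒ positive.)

326

Cross-terms: 245, 136, 358, -100, -32, 45  ⇒  Σ = 652
Signed area = Σ/2 = 326 (positive ⇒ counter-clockwise traversal).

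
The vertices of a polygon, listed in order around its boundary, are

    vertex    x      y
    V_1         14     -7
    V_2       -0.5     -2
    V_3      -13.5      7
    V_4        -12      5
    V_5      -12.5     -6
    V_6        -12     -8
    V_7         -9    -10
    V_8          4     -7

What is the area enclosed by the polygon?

Cross-terms: -31.5, -30.5, 16.5, 134.5, 28, 48, 103, 70  ⇒  Σ = 338
Area = |Σ|/2 = 169.

169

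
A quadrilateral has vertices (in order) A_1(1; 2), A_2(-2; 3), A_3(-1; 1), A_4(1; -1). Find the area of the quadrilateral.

5.5

Apply the shoelace formula: 2A = Σ (x_i·y_{i+1} − x_{i+1}·y_i), indices taken mod 4.
Σ = (7) + (1) + (0) + (3) = 11
Area = |Σ|/2 = 5.5.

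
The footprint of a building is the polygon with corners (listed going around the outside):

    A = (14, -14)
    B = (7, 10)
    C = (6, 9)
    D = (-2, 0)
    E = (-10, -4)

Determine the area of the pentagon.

231.5

Cross-terms: 238, 3, 18, 8, 196  ⇒  Σ = 463
Area = |Σ|/2 = 231.5.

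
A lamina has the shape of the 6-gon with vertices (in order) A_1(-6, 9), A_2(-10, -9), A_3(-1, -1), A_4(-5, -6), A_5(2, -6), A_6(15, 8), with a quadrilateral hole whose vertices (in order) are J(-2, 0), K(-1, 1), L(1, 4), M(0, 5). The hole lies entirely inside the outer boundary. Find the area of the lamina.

234.5

Outer boundary:
Apply Gauss's area formula: 2A = Σ (x_i·y_{i+1} − x_{i+1}·y_i), indices taken mod 6.
Cross-terms: 144, 1, 1, 42, 106, 183  ⇒  Σ = 477
Area = |Σ|/2 = 238.5.
Hole:
Apply the surveyor's formula: 2A = Σ (x_i·y_{i+1} − x_{i+1}·y_i), indices taken mod 4.
Σ = (-2) + (-5) + (5) + (10) = 8
Area = |Σ|/2 = 4.
Net area = 238.5 − 4 = 234.5.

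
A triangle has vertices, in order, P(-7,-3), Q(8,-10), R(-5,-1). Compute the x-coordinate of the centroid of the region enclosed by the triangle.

Apply the shoelace formula. First the cross-terms c_i = x_i·y_{i+1} − x_{i+1}·y_i:
  94, -58, 8  ⇒  2A = 44, A = 22.
Then Σ (x_i + x_{i+1})·c_i = -176, so x̄ = -176 / (6·22) = -4/3.

-4/3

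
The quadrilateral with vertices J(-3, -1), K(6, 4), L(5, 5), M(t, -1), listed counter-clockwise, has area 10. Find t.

The doubled signed area Σ (x_i y_{i+1} − x_{i+1} y_i) is linear in t.
With t=0 it equals -4; the coefficient of t is -6 (from the two edges through M).
So -6·t + -4 = 2·10 = 20 ⇒ t = -4.

-4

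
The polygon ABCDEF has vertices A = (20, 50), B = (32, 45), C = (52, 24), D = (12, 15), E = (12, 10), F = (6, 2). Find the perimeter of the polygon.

|AB| = √((12)² + (-5)²) = √169 = 13
|BC| = √((20)² + (-21)²) = √841 = 29
|CD| = √((-40)² + (-9)²) = √1681 = 41
|DE| = √((0)² + (-5)²) = √25 = 5
|EF| = √((-6)² + (-8)²) = √100 = 10
|FA| = √((14)² + (48)²) = √2500 = 50
Perimeter = 13 + 29 + 41 + 5 + 10 + 50 = 148.

148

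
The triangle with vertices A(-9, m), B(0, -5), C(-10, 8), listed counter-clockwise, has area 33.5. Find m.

0

Write out the shoelace sum; only the two edges meeting at A involve m:
2·Area = [((-10)·m − (-9)·8) + ((-9)·(-5) − 0·m)] + -50
       = -10·m + 67 = 67
⇒ m = 0.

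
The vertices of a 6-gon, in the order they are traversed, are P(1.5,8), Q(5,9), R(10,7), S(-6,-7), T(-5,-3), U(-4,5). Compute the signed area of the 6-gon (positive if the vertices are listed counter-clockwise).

-101.5

P→Q: (1.5)(9) − (5)(8) = -26.5
Q→R: (5)(7) − (10)(9) = -55
R→S: (10)(-7) − (-6)(7) = -28
S→T: (-6)(-3) − (-5)(-7) = -17
T→U: (-5)(5) − (-4)(-3) = -37
U→P: (-4)(8) − (1.5)(5) = -39.5
Σ = -203
Signed area = Σ/2 = -101.5 (negative ⇒ clockwise traversal).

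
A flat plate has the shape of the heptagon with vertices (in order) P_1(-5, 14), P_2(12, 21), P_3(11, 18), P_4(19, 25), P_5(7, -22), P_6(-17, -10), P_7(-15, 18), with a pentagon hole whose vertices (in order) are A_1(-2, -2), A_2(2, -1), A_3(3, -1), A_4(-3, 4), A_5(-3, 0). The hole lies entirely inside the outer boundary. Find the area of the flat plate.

Outer boundary:
P_1→P_2: (-5)(21) − (12)(14) = -273
P_2→P_3: (12)(18) − (11)(21) = -15
P_3→P_4: (11)(25) − (19)(18) = -67
P_4→P_5: (19)(-22) − (7)(25) = -593
P_5→P_6: (7)(-10) − (-17)(-22) = -444
P_6→P_7: (-17)(18) − (-15)(-10) = -456
P_7→P_1: (-15)(14) − (-5)(18) = -120
Σ = -1968
Area = |Σ|/2 = 984.
Hole:
Apply Gauss's area formula: 2A = Σ (x_i·y_{i+1} − x_{i+1}·y_i), indices taken mod 5.
Cross-terms: 6, 1, 9, 12, 6  ⇒  Σ = 34
Area = |Σ|/2 = 17.
Net area = 984 − 17 = 967.

967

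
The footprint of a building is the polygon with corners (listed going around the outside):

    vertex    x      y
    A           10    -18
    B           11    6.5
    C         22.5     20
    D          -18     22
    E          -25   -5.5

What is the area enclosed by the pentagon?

Apply the shoelace formula: 2A = Σ (x_i·y_{i+1} − x_{i+1}·y_i), indices taken mod 5.
Σ = (263) + (73.75) + (855) + (649) + (505) = 2345.75
Area = |Σ|/2 = 1172.875.

1172.875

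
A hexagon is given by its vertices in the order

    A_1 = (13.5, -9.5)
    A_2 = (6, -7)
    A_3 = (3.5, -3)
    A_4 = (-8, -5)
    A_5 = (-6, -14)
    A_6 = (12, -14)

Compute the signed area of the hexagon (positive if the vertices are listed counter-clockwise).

168.25

A_1→A_2: (13.5)(-7) − (6)(-9.5) = -37.5
A_2→A_3: (6)(-3) − (3.5)(-7) = 6.5
A_3→A_4: (3.5)(-5) − (-8)(-3) = -41.5
A_4→A_5: (-8)(-14) − (-6)(-5) = 82
A_5→A_6: (-6)(-14) − (12)(-14) = 252
A_6→A_1: (12)(-9.5) − (13.5)(-14) = 75
Σ = 336.5
Signed area = Σ/2 = 168.25 (positive ⇒ counter-clockwise traversal).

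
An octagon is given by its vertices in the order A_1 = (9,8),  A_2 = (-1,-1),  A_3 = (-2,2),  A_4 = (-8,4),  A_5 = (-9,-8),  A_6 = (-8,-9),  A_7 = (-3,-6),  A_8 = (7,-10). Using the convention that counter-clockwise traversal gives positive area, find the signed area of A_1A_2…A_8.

179.5

Cross-terms: -1, -4, 8, 100, 17, 21, 72, 146  ⇒  Σ = 359
Signed area = Σ/2 = 179.5 (positive ⇒ counter-clockwise traversal).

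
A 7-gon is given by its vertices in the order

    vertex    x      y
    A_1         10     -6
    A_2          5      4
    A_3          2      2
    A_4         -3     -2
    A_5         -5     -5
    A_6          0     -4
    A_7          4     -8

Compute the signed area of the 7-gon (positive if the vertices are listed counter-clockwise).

85.5

Apply the surveyor's formula: 2A = Σ (x_i·y_{i+1} − x_{i+1}·y_i), indices taken mod 7.
A_1→A_2: (10)(4) − (5)(-6) = 70
A_2→A_3: (5)(2) − (2)(4) = 2
A_3→A_4: (2)(-2) − (-3)(2) = 2
A_4→A_5: (-3)(-5) − (-5)(-2) = 5
A_5→A_6: (-5)(-4) − (0)(-5) = 20
A_6→A_7: (0)(-8) − (4)(-4) = 16
A_7→A_1: (4)(-6) − (10)(-8) = 56
Σ = 171
Signed area = Σ/2 = 85.5 (positive ⇒ counter-clockwise traversal).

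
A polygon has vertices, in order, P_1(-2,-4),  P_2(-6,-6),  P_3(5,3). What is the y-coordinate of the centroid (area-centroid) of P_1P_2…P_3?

Apply Gauss's area formula. First the cross-terms c_i = x_i·y_{i+1} − x_{i+1}·y_i:
  -12, 12, -14  ⇒  2A = -14, A = -7.
Then Σ (y_i + y_{i+1})·c_i = 98, so ȳ = 98 / (6·(-7)) = -7/3.

-7/3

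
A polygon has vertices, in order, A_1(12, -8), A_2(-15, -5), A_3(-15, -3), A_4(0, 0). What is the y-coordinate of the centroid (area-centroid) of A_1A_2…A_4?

-86/21

Apply the surveyor's formula. First the cross-terms c_i = x_i·y_{i+1} − x_{i+1}·y_i:
  -180, -30, 0, 0  ⇒  2A = -210, A = -105.
Then Σ (y_i + y_{i+1})·c_i = 2580, so ȳ = 2580 / (6·(-105)) = -86/21.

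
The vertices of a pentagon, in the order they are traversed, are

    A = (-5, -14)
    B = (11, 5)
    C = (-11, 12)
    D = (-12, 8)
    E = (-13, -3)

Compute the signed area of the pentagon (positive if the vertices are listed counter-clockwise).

339.5

Apply Gauss's area formula: 2A = Σ (x_i·y_{i+1} − x_{i+1}·y_i), indices taken mod 5.
Σ = (129) + (187) + (56) + (140) + (167) = 679
Signed area = Σ/2 = 339.5 (positive ⇒ counter-clockwise traversal).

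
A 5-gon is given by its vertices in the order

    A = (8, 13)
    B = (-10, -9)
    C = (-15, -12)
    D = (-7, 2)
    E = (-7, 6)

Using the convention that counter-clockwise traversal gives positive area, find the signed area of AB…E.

-119

Σ = (58) + (-15) + (-114) + (-28) + (-139) = -238
Signed area = Σ/2 = -119 (negative ⇒ clockwise traversal).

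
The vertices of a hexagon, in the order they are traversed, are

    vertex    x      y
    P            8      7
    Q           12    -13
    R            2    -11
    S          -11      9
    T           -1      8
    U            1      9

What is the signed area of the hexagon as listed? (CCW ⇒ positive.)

Σ = (-188) + (-106) + (-103) + (-79) + (-17) + (-65) = -558
Signed area = Σ/2 = -279 (negative ⇒ clockwise traversal).

-279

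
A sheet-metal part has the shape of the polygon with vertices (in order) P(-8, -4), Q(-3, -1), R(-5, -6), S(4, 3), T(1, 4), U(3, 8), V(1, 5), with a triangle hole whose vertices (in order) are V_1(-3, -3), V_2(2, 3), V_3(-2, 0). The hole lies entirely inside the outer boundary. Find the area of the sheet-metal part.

Outer boundary:
Cross-terms: -4, 13, 9, 13, -4, 7, 36  ⇒  Σ = 70
Area = |Σ|/2 = 35.
Hole:
Apply the shoelace (surveyor's) formula: 2A = Σ (x_i·y_{i+1} − x_{i+1}·y_i), indices taken mod 3.
V_1→V_2: (-3)(3) − (2)(-3) = -3
V_2→V_3: (2)(0) − (-2)(3) = 6
V_3→V_1: (-2)(-3) − (-3)(0) = 6
Σ = 9
Area = |Σ|/2 = 4.5.
Net area = 35 − 4.5 = 30.5.

30.5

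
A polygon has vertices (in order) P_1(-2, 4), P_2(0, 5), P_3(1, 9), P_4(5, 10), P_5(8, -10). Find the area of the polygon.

84

Apply the shoelace (surveyor's) formula: 2A = Σ (x_i·y_{i+1} − x_{i+1}·y_i), indices taken mod 5.
Σ = (-10) + (-5) + (-35) + (-130) + (12) = -168
Area = |Σ|/2 = 84.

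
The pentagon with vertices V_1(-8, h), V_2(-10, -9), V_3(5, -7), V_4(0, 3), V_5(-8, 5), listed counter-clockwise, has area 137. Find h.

4

The doubled signed area Σ (x_i y_{i+1} − x_{i+1} y_i) is linear in h.
With h=0 it equals 266; the coefficient of h is 2 (from the two edges through V_1).
So 2·h + 266 = 2·137 = 274 ⇒ h = 4.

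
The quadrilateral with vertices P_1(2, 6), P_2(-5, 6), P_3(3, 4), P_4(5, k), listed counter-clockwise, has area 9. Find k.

4

Write out the shoelace sum; only the two edges meeting at P_4 involve k:
2·Area = [(3·k − 5·4) + (5·6 − 2·k)] + 4
       = 1·k + 14 = 18
⇒ k = 4.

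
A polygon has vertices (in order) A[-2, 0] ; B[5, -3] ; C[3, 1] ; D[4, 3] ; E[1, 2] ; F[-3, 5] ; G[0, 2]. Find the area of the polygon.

19.5

Σ = (6) + (14) + (5) + (5) + (11) + (-6) + (4) = 39
Area = |Σ|/2 = 19.5.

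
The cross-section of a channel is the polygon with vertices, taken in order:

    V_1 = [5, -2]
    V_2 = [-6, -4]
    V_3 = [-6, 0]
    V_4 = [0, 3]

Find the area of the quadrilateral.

Σ = (-32) + (-24) + (-18) + (-15) = -89
Area = |Σ|/2 = 44.5.

44.5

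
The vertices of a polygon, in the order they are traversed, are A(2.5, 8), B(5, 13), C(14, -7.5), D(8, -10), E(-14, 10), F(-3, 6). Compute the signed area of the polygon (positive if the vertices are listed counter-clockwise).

-230

A→B: (2.5)(13) − (5)(8) = -7.5
B→C: (5)(-7.5) − (14)(13) = -219.5
C→D: (14)(-10) − (8)(-7.5) = -80
D→E: (8)(10) − (-14)(-10) = -60
E→F: (-14)(6) − (-3)(10) = -54
F→A: (-3)(8) − (2.5)(6) = -39
Σ = -460
Signed area = Σ/2 = -230 (negative ⇒ clockwise traversal).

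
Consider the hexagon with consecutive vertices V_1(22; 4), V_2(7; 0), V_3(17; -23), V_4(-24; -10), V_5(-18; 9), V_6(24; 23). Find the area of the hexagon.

Σ = (-28) + (-161) + (-722) + (-396) + (-630) + (-410) = -2347
Area = |Σ|/2 = 1173.5.

1173.5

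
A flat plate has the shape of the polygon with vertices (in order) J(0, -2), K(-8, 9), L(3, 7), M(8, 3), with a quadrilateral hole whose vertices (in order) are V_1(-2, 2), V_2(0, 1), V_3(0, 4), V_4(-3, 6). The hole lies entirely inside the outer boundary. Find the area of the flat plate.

Outer boundary:
Apply the shoelace formula: 2A = Σ (x_i·y_{i+1} − x_{i+1}·y_i), indices taken mod 4.
Σ = (-16) + (-83) + (-47) + (-16) = -162
Area = |Σ|/2 = 81.
Hole:
Σ = (-2) + (0) + (12) + (6) = 16
Area = |Σ|/2 = 8.
Net area = 81 − 8 = 73.

73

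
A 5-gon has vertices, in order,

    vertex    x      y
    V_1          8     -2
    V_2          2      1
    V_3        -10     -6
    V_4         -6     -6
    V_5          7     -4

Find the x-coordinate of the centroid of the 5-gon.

44/177

Apply the shoelace (surveyor's) formula. First the cross-terms c_i = x_i·y_{i+1} − x_{i+1}·y_i:
  12, -2, 24, 66, 18  ⇒  2A = 118, A = 59.
Then Σ (x_i + x_{i+1})·c_i = 88, so x̄ = 88 / (6·59) = 44/177.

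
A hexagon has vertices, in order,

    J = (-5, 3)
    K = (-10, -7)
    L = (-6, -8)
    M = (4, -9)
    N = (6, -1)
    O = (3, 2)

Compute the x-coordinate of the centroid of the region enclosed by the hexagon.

Apply Gauss's area formula. First the cross-terms c_i = x_i·y_{i+1} − x_{i+1}·y_i:
  65, 38, 86, 50, 15, 19  ⇒  2A = 273, A = 136.5.
Then Σ (x_i + x_{i+1})·c_i = -1158, so x̄ = -1158 / (6·136.5) = -386/273.

-386/273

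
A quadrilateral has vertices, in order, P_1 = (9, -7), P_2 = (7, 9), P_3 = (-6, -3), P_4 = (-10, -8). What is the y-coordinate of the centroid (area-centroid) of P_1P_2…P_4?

-110/57

Apply the shoelace formula. First the cross-terms c_i = x_i·y_{i+1} − x_{i+1}·y_i:
  130, 33, 18, 142  ⇒  2A = 323, A = 161.5.
Then Σ (y_i + y_{i+1})·c_i = -1870, so ȳ = -1870 / (6·161.5) = -110/57.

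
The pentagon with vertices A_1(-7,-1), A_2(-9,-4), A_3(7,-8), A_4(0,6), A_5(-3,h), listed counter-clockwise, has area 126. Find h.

The doubled signed area Σ (x_i y_{i+1} − x_{i+1} y_i) is linear in h.
With h=0 it equals 182; the coefficient of h is 7 (from the two edges through A_5).
So 7·h + 182 = 2·126 = 252 ⇒ h = 10.

10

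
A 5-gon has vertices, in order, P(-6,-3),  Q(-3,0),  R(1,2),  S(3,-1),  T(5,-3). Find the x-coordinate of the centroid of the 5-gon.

Apply the shoelace formula. First the cross-terms c_i = x_i·y_{i+1} − x_{i+1}·y_i:
  -9, -6, -7, -4, -33  ⇒  2A = -59, A = -29.5.
Then Σ (x_i + x_{i+1})·c_i = 66, so x̄ = 66 / (6·(-29.5)) = -22/59.

-22/59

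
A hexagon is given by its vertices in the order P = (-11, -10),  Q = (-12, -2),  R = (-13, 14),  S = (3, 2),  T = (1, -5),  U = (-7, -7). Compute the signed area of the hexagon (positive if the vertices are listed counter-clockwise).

-213

Apply the shoelace (surveyor's) formula: 2A = Σ (x_i·y_{i+1} − x_{i+1}·y_i), indices taken mod 6.
Σ = (-98) + (-194) + (-68) + (-17) + (-42) + (-7) = -426
Signed area = Σ/2 = -213 (negative ⇒ clockwise traversal).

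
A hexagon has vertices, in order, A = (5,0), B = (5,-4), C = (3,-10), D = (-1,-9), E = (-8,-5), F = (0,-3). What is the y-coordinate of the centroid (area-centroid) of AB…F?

Apply Gauss's area formula. First the cross-terms c_i = x_i·y_{i+1} − x_{i+1}·y_i:
  -20, -38, -37, -67, 24, 15  ⇒  2A = -123, A = -61.5.
Then Σ (y_i + y_{i+1})·c_i = 2016, so ȳ = 2016 / (6·(-61.5)) = -224/41.

-224/41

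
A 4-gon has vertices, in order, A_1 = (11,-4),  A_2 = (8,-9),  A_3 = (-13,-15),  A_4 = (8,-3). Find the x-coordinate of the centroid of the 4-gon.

2

Apply the shoelace (surveyor's) formula. First the cross-terms c_i = x_i·y_{i+1} − x_{i+1}·y_i:
  -67, -237, 159, 1  ⇒  2A = -144, A = -72.
Then Σ (x_i + x_{i+1})·c_i = -864, so x̄ = -864 / (6·(-72)) = 2.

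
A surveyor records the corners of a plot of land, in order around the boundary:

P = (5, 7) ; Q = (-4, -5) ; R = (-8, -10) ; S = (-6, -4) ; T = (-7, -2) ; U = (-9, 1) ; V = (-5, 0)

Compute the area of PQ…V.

Apply the shoelace formula: 2A = Σ (x_i·y_{i+1} − x_{i+1}·y_i), indices taken mod 7.
Σ = (3) + (0) + (-28) + (-16) + (-25) + (5) + (-35) = -96
Area = |Σ|/2 = 48.

48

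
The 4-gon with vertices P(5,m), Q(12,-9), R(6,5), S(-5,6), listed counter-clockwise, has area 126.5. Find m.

The doubled signed area Σ (x_i y_{i+1} − x_{i+1} y_i) is linear in m.
With m=0 it equals 100; the coefficient of m is -17 (from the two edges through P).
So -17·m + 100 = 2·126.5 = 253 ⇒ m = -9.

-9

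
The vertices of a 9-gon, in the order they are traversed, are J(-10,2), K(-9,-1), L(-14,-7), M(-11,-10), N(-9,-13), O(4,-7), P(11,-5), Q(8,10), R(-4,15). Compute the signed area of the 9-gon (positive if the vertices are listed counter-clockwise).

Apply Gauss's area formula: 2A = Σ (x_i·y_{i+1} − x_{i+1}·y_i), indices taken mod 9.
J→K: (-10)(-1) − (-9)(2) = 28
K→L: (-9)(-7) − (-14)(-1) = 49
L→M: (-14)(-10) − (-11)(-7) = 63
M→N: (-11)(-13) − (-9)(-10) = 53
N→O: (-9)(-7) − (4)(-13) = 115
O→P: (4)(-5) − (11)(-7) = 57
P→Q: (11)(10) − (8)(-5) = 150
Q→R: (8)(15) − (-4)(10) = 160
R→J: (-4)(2) − (-10)(15) = 142
Σ = 817
Signed area = Σ/2 = 408.5 (positive ⇒ counter-clockwise traversal).

408.5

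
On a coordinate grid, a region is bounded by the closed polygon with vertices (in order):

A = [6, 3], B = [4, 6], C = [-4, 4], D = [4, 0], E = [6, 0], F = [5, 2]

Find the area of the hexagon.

31.5

Apply the surveyor's formula: 2A = Σ (x_i·y_{i+1} − x_{i+1}·y_i), indices taken mod 6.
Σ = (24) + (40) + (-16) + (0) + (12) + (3) = 63
Area = |Σ|/2 = 31.5.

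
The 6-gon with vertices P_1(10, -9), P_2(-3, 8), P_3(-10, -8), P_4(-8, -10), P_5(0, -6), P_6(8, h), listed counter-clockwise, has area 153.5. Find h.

-9

Write out the shoelace sum; only the two edges meeting at P_6 involve h:
2·Area = [(0·h − 8·(-6)) + (8·(-9) − 10·h)] + 241
       = -10·h + 217 = 307
⇒ h = -9.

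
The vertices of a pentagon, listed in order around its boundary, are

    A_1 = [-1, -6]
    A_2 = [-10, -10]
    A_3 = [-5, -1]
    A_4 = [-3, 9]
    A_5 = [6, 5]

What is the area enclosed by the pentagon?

119

Σ = (-50) + (-40) + (-48) + (-69) + (-31) = -238
Area = |Σ|/2 = 119.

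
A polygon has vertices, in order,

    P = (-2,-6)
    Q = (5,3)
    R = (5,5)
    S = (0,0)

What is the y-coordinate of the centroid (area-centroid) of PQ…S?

Apply the shoelace (surveyor's) formula. First the cross-terms c_i = x_i·y_{i+1} − x_{i+1}·y_i:
  24, 10, 0, 0  ⇒  2A = 34, A = 17.
Then Σ (y_i + y_{i+1})·c_i = 8, so ȳ = 8 / (6·17) = 4/51.

4/51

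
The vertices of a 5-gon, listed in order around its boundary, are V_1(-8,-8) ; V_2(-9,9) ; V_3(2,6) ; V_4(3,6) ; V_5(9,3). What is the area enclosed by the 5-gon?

157.5

Σ = (-144) + (-72) + (-6) + (-45) + (-48) = -315
Area = |Σ|/2 = 157.5.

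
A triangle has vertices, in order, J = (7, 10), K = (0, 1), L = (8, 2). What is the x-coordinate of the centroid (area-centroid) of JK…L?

5

Apply the surveyor's formula. First the cross-terms c_i = x_i·y_{i+1} − x_{i+1}·y_i:
  7, -8, 66  ⇒  2A = 65, A = 32.5.
Then Σ (x_i + x_{i+1})·c_i = 975, so x̄ = 975 / (6·32.5) = 5.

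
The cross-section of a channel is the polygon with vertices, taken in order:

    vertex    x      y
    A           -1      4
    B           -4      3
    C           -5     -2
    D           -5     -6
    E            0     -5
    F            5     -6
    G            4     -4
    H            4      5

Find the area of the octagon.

Apply the shoelace (surveyor's) formula: 2A = Σ (x_i·y_{i+1} − x_{i+1}·y_i), indices taken mod 8.
Σ = (13) + (23) + (20) + (25) + (25) + (4) + (36) + (21) = 167
Area = |Σ|/2 = 83.5.

83.5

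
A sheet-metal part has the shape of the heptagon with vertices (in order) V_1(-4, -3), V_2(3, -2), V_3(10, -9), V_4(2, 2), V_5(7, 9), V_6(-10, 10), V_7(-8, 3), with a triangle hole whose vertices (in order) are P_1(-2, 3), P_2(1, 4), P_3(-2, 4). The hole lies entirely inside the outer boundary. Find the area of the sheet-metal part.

147.5

Outer boundary:
Apply the shoelace formula: 2A = Σ (x_i·y_{i+1} − x_{i+1}·y_i), indices taken mod 7.
Σ = (17) + (-7) + (38) + (4) + (160) + (50) + (36) = 298
Area = |Σ|/2 = 149.
Hole:
P_1→P_2: (-2)(4) − (1)(3) = -11
P_2→P_3: (1)(4) − (-2)(4) = 12
P_3→P_1: (-2)(3) − (-2)(4) = 2
Σ = 3
Area = |Σ|/2 = 1.5.
Net area = 149 − 1.5 = 147.5.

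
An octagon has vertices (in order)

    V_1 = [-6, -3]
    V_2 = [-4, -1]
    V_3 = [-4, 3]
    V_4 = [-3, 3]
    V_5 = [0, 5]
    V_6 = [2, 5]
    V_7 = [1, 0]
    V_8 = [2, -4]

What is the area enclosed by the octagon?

Σ = (-6) + (-16) + (-3) + (-15) + (-10) + (-5) + (-4) + (-30) = -89
Area = |Σ|/2 = 44.5.

44.5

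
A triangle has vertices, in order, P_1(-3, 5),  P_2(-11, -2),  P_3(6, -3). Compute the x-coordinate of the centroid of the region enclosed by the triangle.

Apply the surveyor's formula. First the cross-terms c_i = x_i·y_{i+1} − x_{i+1}·y_i:
  61, 45, 21  ⇒  2A = 127, A = 63.5.
Then Σ (x_i + x_{i+1})·c_i = -1016, so x̄ = -1016 / (6·63.5) = -8/3.

-8/3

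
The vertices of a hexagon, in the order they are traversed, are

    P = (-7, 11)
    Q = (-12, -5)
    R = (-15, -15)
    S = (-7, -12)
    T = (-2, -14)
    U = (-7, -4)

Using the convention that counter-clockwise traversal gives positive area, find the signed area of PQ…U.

Cross-terms: 167, 105, 75, 74, -90, -105  ⇒  Σ = 226
Signed area = Σ/2 = 113 (positive ⇒ counter-clockwise traversal).

113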